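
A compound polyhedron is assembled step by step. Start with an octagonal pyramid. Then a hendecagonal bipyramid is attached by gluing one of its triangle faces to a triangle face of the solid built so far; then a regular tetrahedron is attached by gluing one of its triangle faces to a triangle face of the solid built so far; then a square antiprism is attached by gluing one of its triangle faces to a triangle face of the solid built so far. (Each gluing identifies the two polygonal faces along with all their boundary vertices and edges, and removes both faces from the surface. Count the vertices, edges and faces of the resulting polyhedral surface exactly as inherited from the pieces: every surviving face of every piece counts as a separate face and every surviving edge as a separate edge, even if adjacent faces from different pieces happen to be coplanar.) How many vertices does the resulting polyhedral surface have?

An octagonal pyramid: V=9, E=16, F=9.
Attach a hendecagonal bipyramid (V=13, E=33, F=22) along a 3-gon: merge 3 vertices and 3 edges, delete both glued faces → V=19, E=46, F=29.
Attach a regular tetrahedron (V=4, E=6, F=4) along a 3-gon: merge 3 vertices and 3 edges, delete both glued faces → V=20, E=49, F=31.
Attach a square antiprism (V=8, E=16, F=10) along a 3-gon: merge 3 vertices and 3 edges, delete both glued faces → V=25, E=62, F=39.
Check: V − E + F = 25 − 62 + 39 = 2.

25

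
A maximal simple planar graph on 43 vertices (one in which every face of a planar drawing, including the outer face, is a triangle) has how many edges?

In a plane triangulation 3F = 2E and V − E + F = 2, so E = 3V − 6 = 3·43 − 6 = 123.

123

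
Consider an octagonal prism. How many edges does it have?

A prism on an n-gon has two n-gon bases and n rectangular sides: V = 2·8 = 16, E = 3·8 = 24, F = 8 + 2 = 10.

24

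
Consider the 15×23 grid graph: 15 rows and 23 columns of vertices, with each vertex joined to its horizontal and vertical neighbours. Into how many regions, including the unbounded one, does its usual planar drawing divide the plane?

The grid has V = 15·23 = 345 vertices and E = 15·22 + 23·14 = 652 edges.
F = 2 − V + E = 2 − 345 + 652 = 309.

309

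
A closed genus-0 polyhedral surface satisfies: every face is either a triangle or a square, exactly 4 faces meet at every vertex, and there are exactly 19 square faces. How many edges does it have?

Let x be the number of triangles; then F = 19 + x.
Edge–face incidences: 2E = 4·19 + 3·x = 76 + 3x.
Every vertex has degree 4, so 4V = 2E.
Euler: V − E + F = 2 ⇒ (2E)/4 − E + (19 + x) = 2.
Multiply by 8: 2·(2E) − 4·(2E) + 8·(19 + x) = 16, i.e. 152 + 8x − 2·(76 + 3x) = 16.
Collecting terms: 2x = 16, so x = 8.
Then 2E = 76 + 3·8 = 100, so E = 50, V = 2E/4 = 25, F = 19 + 8 = 27.

50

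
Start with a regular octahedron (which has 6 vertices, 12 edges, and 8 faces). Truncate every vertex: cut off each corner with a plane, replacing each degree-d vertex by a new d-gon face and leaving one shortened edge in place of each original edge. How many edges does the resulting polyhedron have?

Truncation replaces each original edge-end by a new vertex, so V′ = 2E = 24.
Each original edge survives, and each old vertex of degree d contributes d new edges; summing degrees gives Σd = 2E, so E′ = E + 2E = 3E = 36.
Each original face survives and each original vertex becomes one new face: F′ = F + V = 14.

36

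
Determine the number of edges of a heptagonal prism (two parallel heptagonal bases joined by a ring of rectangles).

21

A prism on an n-gon has two n-gon bases and n rectangular sides: V = 2·7 = 14, E = 3·7 = 21, F = 7 + 2 = 9.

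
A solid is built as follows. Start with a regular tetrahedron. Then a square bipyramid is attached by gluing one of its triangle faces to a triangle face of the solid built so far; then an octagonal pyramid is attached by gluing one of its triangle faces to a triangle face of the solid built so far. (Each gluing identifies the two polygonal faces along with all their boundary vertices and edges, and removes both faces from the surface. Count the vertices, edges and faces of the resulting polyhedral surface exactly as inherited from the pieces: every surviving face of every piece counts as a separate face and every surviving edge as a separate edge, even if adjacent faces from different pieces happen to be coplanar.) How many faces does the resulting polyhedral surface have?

17

A regular tetrahedron: V=4, E=6, F=4.
Attach a square bipyramid (V=6, E=12, F=8) along a 3-gon: merge 3 vertices and 3 edges, delete both glued faces → V=7, E=15, F=10.
Attach an octagonal pyramid (V=9, E=16, F=9) along a 3-gon: merge 3 vertices and 3 edges, delete both glued faces → V=13, E=28, F=17.
Check: V − E + F = 13 − 28 + 17 = 2.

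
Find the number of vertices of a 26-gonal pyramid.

27

A pyramid on an n-gon base has one n-gon and n triangles: V = 26 + 1 = 27, E = 2·26 = 52, F = 26 + 1 = 27.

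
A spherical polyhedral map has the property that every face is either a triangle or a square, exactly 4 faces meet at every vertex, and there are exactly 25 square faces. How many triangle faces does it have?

Let x be the number of triangles; then F = 25 + x.
Edge–face incidences: 2E = 4·25 + 3·x = 100 + 3x.
Every vertex has degree 4, so 4V = 2E.
Euler: V − E + F = 2 ⇒ (2E)/4 − E + (25 + x) = 2.
Multiply by 8: 2·(2E) − 4·(2E) + 8·(25 + x) = 16, i.e. 200 + 8x − 2·(100 + 3x) = 16.
Collecting terms: 2x = 16, so x = 8.
Then 2E = 100 + 3·8 = 124, so E = 62, V = 2E/4 = 31, F = 25 + 8 = 33.

8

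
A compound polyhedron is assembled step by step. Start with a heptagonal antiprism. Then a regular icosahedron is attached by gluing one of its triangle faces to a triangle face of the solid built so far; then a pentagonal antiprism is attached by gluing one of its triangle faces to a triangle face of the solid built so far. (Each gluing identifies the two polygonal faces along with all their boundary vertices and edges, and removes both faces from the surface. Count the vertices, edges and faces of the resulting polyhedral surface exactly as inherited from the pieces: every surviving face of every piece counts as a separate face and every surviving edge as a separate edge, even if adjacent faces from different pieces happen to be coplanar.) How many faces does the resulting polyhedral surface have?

44

A heptagonal antiprism: V=14, E=28, F=16.
Attach a regular icosahedron (V=12, E=30, F=20) along a 3-gon: merge 3 vertices and 3 edges, delete both glued faces → V=23, E=55, F=34.
Attach a pentagonal antiprism (V=10, E=20, F=12) along a 3-gon: merge 3 vertices and 3 edges, delete both glued faces → V=30, E=72, F=44.
Check: V − E + F = 30 − 72 + 44 = 2.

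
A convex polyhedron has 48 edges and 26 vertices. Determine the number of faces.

24

Here V − E + F = 2.
F = 2 − V + E = 2 − 26 + 48 = 24.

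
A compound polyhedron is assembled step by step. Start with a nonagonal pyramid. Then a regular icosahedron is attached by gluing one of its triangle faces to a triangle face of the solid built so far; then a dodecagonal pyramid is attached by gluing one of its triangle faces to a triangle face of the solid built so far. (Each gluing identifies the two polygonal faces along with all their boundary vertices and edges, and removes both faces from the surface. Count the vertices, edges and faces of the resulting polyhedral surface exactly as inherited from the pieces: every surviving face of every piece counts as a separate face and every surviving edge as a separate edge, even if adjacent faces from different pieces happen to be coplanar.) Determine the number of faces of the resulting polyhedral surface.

39

A nonagonal pyramid: V=10, E=18, F=10.
Attach a regular icosahedron (V=12, E=30, F=20) along a 3-gon: merge 3 vertices and 3 edges, delete both glued faces → V=19, E=45, F=28.
Attach a dodecagonal pyramid (V=13, E=24, F=13) along a 3-gon: merge 3 vertices and 3 edges, delete both glued faces → V=29, E=66, F=39.
Check: V − E + F = 29 − 66 + 39 = 2.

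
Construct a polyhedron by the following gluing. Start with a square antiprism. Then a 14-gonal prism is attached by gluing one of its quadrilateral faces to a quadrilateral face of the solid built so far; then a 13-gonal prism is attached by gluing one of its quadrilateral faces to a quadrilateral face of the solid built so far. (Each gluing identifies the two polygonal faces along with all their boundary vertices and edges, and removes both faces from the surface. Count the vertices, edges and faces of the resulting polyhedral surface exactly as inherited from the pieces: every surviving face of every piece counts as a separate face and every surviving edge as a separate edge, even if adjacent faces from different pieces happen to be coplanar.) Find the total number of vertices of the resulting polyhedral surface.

A square antiprism: V=8, E=16, F=10.
Attach a 14-gonal prism (V=28, E=42, F=16) along a 4-gon: merge 4 vertices and 4 edges, delete both glued faces → V=32, E=54, F=24.
Attach a 13-gonal prism (V=26, E=39, F=15) along a 4-gon: merge 4 vertices and 4 edges, delete both glued faces → V=54, E=89, F=37.
Check: V − E + F = 54 − 89 + 37 = 2.

54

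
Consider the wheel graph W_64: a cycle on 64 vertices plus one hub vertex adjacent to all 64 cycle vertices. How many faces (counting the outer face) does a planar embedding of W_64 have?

65

W_64 has V = 64 + 1 = 65 vertices and E = 2·64 = 128 edges.
By Euler's formula F = 2 − V + E = 2 − 65 + 128 = 65.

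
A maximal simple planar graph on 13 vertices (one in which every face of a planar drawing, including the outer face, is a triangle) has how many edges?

In a plane triangulation 3F = 2E and V − E + F = 2, so E = 3V − 6 = 3·13 − 6 = 33.

33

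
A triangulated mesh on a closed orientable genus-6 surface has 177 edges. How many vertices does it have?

49

χ = 2 − 2·6 = -10, and every face is a triangle so 3F = 2E.
F = 2E/3 = 118. Then V = -10 + E − F = -10 + 177 − 118 = 49.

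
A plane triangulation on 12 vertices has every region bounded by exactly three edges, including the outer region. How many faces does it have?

In a plane triangulation 3F = 2E and V − E + F = 2, so F = 2V − 4 = 2·12 − 4 = 20.

20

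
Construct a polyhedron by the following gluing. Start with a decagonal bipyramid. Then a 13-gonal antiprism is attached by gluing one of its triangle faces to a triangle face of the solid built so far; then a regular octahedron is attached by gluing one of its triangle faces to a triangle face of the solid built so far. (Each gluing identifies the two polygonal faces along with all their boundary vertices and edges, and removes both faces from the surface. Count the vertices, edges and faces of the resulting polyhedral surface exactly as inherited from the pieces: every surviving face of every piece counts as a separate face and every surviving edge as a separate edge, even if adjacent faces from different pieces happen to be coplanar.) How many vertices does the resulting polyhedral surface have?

A decagonal bipyramid: V=12, E=30, F=20.
Attach a 13-gonal antiprism (V=26, E=52, F=28) along a 3-gon: merge 3 vertices and 3 edges, delete both glued faces → V=35, E=79, F=46.
Attach a regular octahedron (V=6, E=12, F=8) along a 3-gon: merge 3 vertices and 3 edges, delete both glued faces → V=38, E=88, F=52.
Check: V − E + F = 38 − 88 + 52 = 2.

38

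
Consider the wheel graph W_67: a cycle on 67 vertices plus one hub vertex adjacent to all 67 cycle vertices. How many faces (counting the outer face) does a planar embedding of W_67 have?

68

W_67 has V = 67 + 1 = 68 vertices and E = 2·67 = 134 edges.
By Euler's formula F = 2 − V + E = 2 − 68 + 134 = 68.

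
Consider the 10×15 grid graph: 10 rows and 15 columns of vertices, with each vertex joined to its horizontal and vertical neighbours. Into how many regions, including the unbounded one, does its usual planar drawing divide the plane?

The grid has V = 10·15 = 150 vertices and E = 10·14 + 15·9 = 275 edges.
F = 2 − V + E = 2 − 150 + 275 = 127.

127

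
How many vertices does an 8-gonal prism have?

16

A prism on an n-gon has two n-gon bases and n rectangular sides: V = 2·8 = 16, E = 3·8 = 24, F = 8 + 2 = 10.
Check: V − E + F = 16 − 24 + 10 = 2.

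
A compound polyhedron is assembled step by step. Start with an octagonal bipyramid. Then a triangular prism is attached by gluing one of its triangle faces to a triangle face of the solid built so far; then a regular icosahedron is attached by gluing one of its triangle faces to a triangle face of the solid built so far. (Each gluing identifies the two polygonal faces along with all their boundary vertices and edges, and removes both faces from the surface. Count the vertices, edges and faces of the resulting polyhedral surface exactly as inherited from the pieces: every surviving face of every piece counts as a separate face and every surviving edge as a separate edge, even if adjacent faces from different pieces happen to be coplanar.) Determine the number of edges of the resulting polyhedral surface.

An octagonal bipyramid: V=10, E=24, F=16.
Attach a triangular prism (V=6, E=9, F=5) along a 3-gon: merge 3 vertices and 3 edges, delete both glued faces → V=13, E=30, F=19.
Attach a regular icosahedron (V=12, E=30, F=20) along a 3-gon: merge 3 vertices and 3 edges, delete both glued faces → V=22, E=57, F=37.
Check: V − E + F = 22 − 57 + 37 = 2.

57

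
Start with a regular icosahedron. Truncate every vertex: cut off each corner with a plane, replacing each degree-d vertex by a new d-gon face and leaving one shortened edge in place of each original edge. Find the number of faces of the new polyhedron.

The base solid has V = 12, E = 30, F = 20.
Truncation replaces each original edge-end by a new vertex, so V′ = 2E = 60.
Each original edge survives, and each old vertex of degree d contributes d new edges; summing degrees gives Σd = 2E, so E′ = E + 2E = 3E = 90.
Each original face survives and each original vertex becomes one new face: F′ = F + V = 32.

32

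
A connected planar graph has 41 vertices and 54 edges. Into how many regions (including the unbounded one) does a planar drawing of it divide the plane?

15

Euler's formula for a connected plane graph: V − E + F = 2, so F = 2 − 41 + 54 = 15.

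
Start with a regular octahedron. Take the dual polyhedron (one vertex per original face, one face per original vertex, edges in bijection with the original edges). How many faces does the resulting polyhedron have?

The base solid has V = 6, E = 12, F = 8.
The dual swaps V and F and preserves E: V′ = F = 8, E′ = E = 12, F′ = V = 6.

6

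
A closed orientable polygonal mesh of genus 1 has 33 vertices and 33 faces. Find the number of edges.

66

For a closed orientable surface of genus 1, χ = 2 − 2·1 = 0.
E = V + F − (0) = 33 + 33 − (0) = 66.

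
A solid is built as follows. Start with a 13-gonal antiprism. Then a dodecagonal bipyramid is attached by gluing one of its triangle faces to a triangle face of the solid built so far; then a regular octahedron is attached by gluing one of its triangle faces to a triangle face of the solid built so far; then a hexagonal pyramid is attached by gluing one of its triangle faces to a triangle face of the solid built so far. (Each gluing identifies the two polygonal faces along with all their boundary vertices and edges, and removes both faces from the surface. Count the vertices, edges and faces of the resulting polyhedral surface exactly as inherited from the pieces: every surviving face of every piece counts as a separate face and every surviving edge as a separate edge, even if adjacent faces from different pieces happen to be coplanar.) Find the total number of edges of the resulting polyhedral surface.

A 13-gonal antiprism: V=26, E=52, F=28.
Attach a dodecagonal bipyramid (V=14, E=36, F=24) along a 3-gon: merge 3 vertices and 3 edges, delete both glued faces → V=37, E=85, F=50.
Attach a regular octahedron (V=6, E=12, F=8) along a 3-gon: merge 3 vertices and 3 edges, delete both glued faces → V=40, E=94, F=56.
Attach a hexagonal pyramid (V=7, E=12, F=7) along a 3-gon: merge 3 vertices and 3 edges, delete both glued faces → V=44, E=103, F=61.
Check: V − E + F = 44 − 103 + 61 = 2.

103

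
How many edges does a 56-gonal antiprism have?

224

An antiprism on an n-gon has two n-gon caps and 2n triangles: V = 2·56 = 112, E = 4·56 = 224, F = 2·56 + 2 = 114.
Check: V − E + F = 112 − 224 + 114 = 2.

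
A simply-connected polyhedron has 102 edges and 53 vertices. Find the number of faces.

51

Here V − E + F = 2.
F = 2 − V + E = 2 − 53 + 102 = 51.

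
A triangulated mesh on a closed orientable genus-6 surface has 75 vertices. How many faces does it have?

170

χ = 2 − 2·6 = -10, and every face is a triangle so 3F = 2E.
V − E + F = -10 with E = 3F/2 gives 75 − (3/2 − 1)·F = -10, so F = 170 and E = 255.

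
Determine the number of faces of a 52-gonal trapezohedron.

104

The n-trapezohedron (dual of the n-antiprism) has V = 2·52 + 2 = 106, E = 4·52 = 208, F = 2·52 = 104.
Check: V − E + F = 106 − 208 + 104 = 2.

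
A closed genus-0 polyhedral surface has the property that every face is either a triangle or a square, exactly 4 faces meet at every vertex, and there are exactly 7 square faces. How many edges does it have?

26

Let x be the number of triangles; then F = 7 + x.
Edge–face incidences: 2E = 4·7 + 3·x = 28 + 3x.
Every vertex has degree 4, so 4V = 2E.
Euler: V − E + F = 2 ⇒ (2E)/4 − E + (7 + x) = 2.
Multiply by 8: 2·(2E) − 4·(2E) + 8·(7 + x) = 16, i.e. 56 + 8x − 2·(28 + 3x) = 16.
Collecting terms: 2x = 16, so x = 8.
Then 2E = 28 + 3·8 = 52, so E = 26, V = 2E/4 = 13, F = 7 + 8 = 15.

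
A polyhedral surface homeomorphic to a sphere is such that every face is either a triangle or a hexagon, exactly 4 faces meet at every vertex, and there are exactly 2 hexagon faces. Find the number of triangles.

12

Let x be the number of triangles; then F = 2 + x.
Edge–face incidences: 2E = 6·2 + 3·x = 12 + 3x.
Every vertex has degree 4, so 4V = 2E.
Euler: V − E + F = 2 ⇒ (2E)/4 − E + (2 + x) = 2.
Multiply by 8: 2·(2E) − 4·(2E) + 8·(2 + x) = 16, i.e. 16 + 8x − 2·(12 + 3x) = 16.
Collecting terms: 2x − 8 = 16, so 2x = 24, so x = 12.
Then 2E = 12 + 3·12 = 48, so E = 24, V = 2E/4 = 12, F = 2 + 12 = 14.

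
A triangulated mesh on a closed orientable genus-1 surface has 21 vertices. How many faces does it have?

χ = 2 − 2·1 = 0, and every face is a triangle so 3F = 2E.
V − E + F = 0 with E = 3F/2 gives 21 − (3/2 − 1)·F = 0, so F = 42 and E = 63.

42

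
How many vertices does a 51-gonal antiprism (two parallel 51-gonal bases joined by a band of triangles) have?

An antiprism on an n-gon has two n-gon caps and 2n triangles: V = 2·51 = 102, E = 4·51 = 204, F = 2·51 + 2 = 104.

102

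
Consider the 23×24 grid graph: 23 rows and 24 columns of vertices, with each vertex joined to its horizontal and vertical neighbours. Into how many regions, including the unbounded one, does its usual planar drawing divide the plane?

507

The grid has V = 23·24 = 552 vertices and E = 23·23 + 24·22 = 1057 edges.
F = 2 − V + E = 2 − 552 + 1057 = 507.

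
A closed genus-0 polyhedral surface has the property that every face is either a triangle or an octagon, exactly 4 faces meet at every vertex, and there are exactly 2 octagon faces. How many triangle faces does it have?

Let x be the number of triangles; then F = 2 + x.
Edge–face incidences: 2E = 8·2 + 3·x = 16 + 3x.
Every vertex has degree 4, so 4V = 2E.
Euler: V − E + F = 2 ⇒ (2E)/4 − E + (2 + x) = 2.
Multiply by 8: 2·(2E) − 4·(2E) + 8·(2 + x) = 16, i.e. 16 + 8x − 2·(16 + 3x) = 16.
Collecting terms: 2x − 16 = 16, so 2x = 32, so x = 16.
Then 2E = 16 + 3·16 = 64, so E = 32, V = 2E/4 = 16, F = 2 + 16 = 18.

16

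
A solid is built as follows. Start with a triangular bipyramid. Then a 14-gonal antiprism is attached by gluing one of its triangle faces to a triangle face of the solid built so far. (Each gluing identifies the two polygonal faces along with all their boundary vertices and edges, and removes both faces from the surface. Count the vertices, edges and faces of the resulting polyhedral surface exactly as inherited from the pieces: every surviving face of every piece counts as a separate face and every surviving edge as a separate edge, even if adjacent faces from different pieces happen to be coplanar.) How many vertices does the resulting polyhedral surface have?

A triangular bipyramid: V=5, E=9, F=6.
Attach a 14-gonal antiprism (V=28, E=56, F=30) along a 3-gon: merge 3 vertices and 3 edges, delete both glued faces → V=30, E=62, F=34.
Check: V − E + F = 30 − 62 + 34 = 2.

30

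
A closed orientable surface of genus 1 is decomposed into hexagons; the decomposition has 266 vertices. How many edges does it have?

399

χ = 2 − 2·1 = 0, and every face is a hexagon so 6F = 2E.
V − E + F = 0 with E = 6F/2 gives 266 − (6/2 − 1)·F = 0, so F = 133 and E = 399.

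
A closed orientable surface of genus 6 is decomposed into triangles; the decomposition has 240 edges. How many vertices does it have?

70

χ = 2 − 2·6 = -10, and every face is a triangle so 3F = 2E.
F = 2E/3 = 160. Then V = -10 + E − F = -10 + 240 − 160 = 70.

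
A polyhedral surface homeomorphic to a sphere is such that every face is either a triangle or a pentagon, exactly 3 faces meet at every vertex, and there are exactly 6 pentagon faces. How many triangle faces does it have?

Let x be the number of triangles; then F = 6 + x.
Edge–face incidences: 2E = 5·6 + 3·x = 30 + 3x.
Every vertex has degree 3, so 3V = 2E.
Euler: V − E + F = 2 ⇒ (2E)/3 − E + (6 + x) = 2.
Multiply by 6: 2·(2E) − 3·(2E) + 6·(6 + x) = 12, i.e. 36 + 6x − (30 + 3x) = 12.
Collecting terms: 3x + 6 = 12, so 3x = 6, so x = 2.
Then 2E = 30 + 3·2 = 36, so E = 18, V = 2E/3 = 12, F = 6 + 2 = 8.

2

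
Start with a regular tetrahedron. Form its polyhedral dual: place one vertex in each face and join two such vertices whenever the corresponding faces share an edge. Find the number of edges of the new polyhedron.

6

The base solid has V = 4, E = 6, F = 4.
The dual swaps V and F and preserves E: V′ = F = 4, E′ = E = 6, F′ = V = 4.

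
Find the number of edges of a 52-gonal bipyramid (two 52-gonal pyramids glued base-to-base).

A bipyramid over an n-gon has 2n triangular faces and n + 2 vertices: V = 52 + 2 = 54, E = 3·52 = 156, F = 2·52 = 104.

156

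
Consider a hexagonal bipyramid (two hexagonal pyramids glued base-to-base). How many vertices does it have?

8

A bipyramid over an n-gon has 2n triangular faces and n + 2 vertices: V = 6 + 2 = 8, E = 3·6 = 18, F = 2·6 = 12.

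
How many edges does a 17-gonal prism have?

51

A prism on an n-gon has two n-gon bases and n rectangular sides: V = 2·17 = 34, E = 3·17 = 51, F = 17 + 2 = 19.
Check: V − E + F = 34 − 51 + 19 = 2.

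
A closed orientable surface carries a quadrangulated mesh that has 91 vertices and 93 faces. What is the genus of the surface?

Every face is a square, so 2E = 4·93 = 372, giving E = 186.
χ = V − E + F = 91 − 186 + 93 = -2.
For a closed orientable surface χ = 2 − 2g, so g = (2 − (-2))/2 = 2.

2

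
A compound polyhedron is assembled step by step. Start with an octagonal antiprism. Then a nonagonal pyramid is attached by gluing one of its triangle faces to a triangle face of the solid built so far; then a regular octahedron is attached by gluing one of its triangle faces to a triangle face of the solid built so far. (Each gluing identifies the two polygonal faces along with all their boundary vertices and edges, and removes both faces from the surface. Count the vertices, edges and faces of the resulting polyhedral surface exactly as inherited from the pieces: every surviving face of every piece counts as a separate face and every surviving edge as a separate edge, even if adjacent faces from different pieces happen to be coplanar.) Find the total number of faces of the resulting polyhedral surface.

32

An octagonal antiprism: V=16, E=32, F=18.
Attach a nonagonal pyramid (V=10, E=18, F=10) along a 3-gon: merge 3 vertices and 3 edges, delete both glued faces → V=23, E=47, F=26.
Attach a regular octahedron (V=6, E=12, F=8) along a 3-gon: merge 3 vertices and 3 edges, delete both glued faces → V=26, E=56, F=32.
Check: V − E + F = 26 − 56 + 32 = 2.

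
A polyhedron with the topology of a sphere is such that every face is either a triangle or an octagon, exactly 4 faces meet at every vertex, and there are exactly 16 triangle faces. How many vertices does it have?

16

Let x be the number of octagons; then F = 16 + x.
Edge–face incidences: 2E = 3·16 + 8·x = 48 + 8x.
Every vertex has degree 4, so 4V = 2E.
Euler: V − E + F = 2 ⇒ (2E)/4 − E + (16 + x) = 2.
Multiply by 8: 2·(2E) − 4·(2E) + 8·(16 + x) = 16, i.e. 128 + 8x − 2·(48 + 8x) = 16.
Collecting terms: −8x + 32 = 16, so −8x = −16, so x = 2.
Then 2E = 48 + 8·2 = 64, so E = 32, V = 2E/4 = 16, F = 16 + 2 = 18.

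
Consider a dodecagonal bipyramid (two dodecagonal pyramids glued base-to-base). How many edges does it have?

36

A bipyramid over an n-gon has 2n triangular faces and n + 2 vertices: V = 12 + 2 = 14, E = 3·12 = 36, F = 2·12 = 24.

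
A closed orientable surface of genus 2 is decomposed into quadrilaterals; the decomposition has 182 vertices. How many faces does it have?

χ = 2 − 2·2 = -2, and every face is a square so 4F = 2E.
V − E + F = -2 with E = 4F/2 gives 182 − (4/2 − 1)·F = -2, so F = 184 and E = 368.

184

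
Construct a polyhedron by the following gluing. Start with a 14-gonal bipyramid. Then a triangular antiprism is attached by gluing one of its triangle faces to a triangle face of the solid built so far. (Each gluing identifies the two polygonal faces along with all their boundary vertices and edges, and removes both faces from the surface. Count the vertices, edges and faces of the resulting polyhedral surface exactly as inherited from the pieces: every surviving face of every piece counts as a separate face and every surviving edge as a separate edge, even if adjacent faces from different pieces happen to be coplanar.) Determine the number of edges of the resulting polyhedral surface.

A 14-gonal bipyramid: V=16, E=42, F=28.
Attach a triangular antiprism (V=6, E=12, F=8) along a 3-gon: merge 3 vertices and 3 edges, delete both glued faces → V=19, E=51, F=34.
Check: V − E + F = 19 − 51 + 34 = 2.

51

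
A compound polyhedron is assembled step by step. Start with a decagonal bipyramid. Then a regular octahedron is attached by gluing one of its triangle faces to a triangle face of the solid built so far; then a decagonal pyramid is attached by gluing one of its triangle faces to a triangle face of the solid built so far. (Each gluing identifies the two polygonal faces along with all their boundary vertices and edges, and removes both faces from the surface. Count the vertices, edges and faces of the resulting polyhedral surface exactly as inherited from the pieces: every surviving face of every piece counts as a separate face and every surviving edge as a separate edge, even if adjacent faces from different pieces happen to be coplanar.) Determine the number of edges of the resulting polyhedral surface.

56

A decagonal bipyramid: V=12, E=30, F=20.
Attach a regular octahedron (V=6, E=12, F=8) along a 3-gon: merge 3 vertices and 3 edges, delete both glued faces → V=15, E=39, F=26.
Attach a decagonal pyramid (V=11, E=20, F=11) along a 3-gon: merge 3 vertices and 3 edges, delete both glued faces → V=23, E=56, F=35.
Check: V − E + F = 23 − 56 + 35 = 2.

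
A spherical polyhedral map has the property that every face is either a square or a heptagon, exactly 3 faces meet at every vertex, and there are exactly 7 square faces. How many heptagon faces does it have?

2

Let x be the number of heptagons; then F = 7 + x.
Edge–face incidences: 2E = 4·7 + 7·x = 28 + 7x.
Every vertex has degree 3, so 3V = 2E.
Euler: V − E + F = 2 ⇒ (2E)/3 − E + (7 + x) = 2.
Multiply by 6: 2·(2E) − 3·(2E) + 6·(7 + x) = 12, i.e. 42 + 6x − (28 + 7x) = 12.
Collecting terms: −x + 14 = 12, so −x = −2, so x = 2.
Then 2E = 28 + 7·2 = 42, so E = 21, V = 2E/3 = 14, F = 7 + 2 = 9.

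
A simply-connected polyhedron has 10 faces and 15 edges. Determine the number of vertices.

7

Here V − E + F = 2.
V = 2 + E − F = 2 + 15 − 10 = 7.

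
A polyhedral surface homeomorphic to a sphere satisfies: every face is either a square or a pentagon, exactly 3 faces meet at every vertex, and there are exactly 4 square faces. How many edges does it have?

Let x be the number of pentagons; then F = 4 + x.
Edge–face incidences: 2E = 4·4 + 5·x = 16 + 5x.
Every vertex has degree 3, so 3V = 2E.
Euler: V − E + F = 2 ⇒ (2E)/3 − E + (4 + x) = 2.
Multiply by 6: 2·(2E) − 3·(2E) + 6·(4 + x) = 12, i.e. 24 + 6x − (16 + 5x) = 12.
Collecting terms: x + 8 = 12, so x = 4.
Then 2E = 16 + 5·4 = 36, so E = 18, V = 2E/3 = 12, F = 4 + 4 = 8.

18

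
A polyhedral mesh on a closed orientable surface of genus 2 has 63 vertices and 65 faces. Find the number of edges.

For a closed orientable surface of genus 2, χ = 2 − 2·2 = -2.
E = V + F − (-2) = 63 + 65 − (-2) = 130.

130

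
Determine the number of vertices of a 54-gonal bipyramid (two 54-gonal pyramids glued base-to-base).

56

A bipyramid over an n-gon has 2n triangular faces and n + 2 vertices: V = 54 + 2 = 56, E = 3·54 = 162, F = 2·54 = 108.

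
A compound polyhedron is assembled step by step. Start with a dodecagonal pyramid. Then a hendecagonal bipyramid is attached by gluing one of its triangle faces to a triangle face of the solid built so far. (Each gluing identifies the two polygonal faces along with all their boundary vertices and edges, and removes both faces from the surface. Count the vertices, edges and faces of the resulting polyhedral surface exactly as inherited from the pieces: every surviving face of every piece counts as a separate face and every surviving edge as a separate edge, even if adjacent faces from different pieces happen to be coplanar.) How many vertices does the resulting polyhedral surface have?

A dodecagonal pyramid: V=13, E=24, F=13.
Attach a hendecagonal bipyramid (V=13, E=33, F=22) along a 3-gon: merge 3 vertices and 3 edges, delete both glued faces → V=23, E=54, F=33.
Check: V − E + F = 23 − 54 + 33 = 2.

23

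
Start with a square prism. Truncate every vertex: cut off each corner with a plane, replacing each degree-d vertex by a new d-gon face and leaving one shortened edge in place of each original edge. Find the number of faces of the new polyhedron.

The base solid has V = 8, E = 12, F = 6.
Truncation replaces each original edge-end by a new vertex, so V′ = 2E = 24.
Each original edge survives, and each old vertex of degree d contributes d new edges; summing degrees gives Σd = 2E, so E′ = E + 2E = 3E = 36.
Each original face survives and each original vertex becomes one new face: F′ = F + V = 14.

14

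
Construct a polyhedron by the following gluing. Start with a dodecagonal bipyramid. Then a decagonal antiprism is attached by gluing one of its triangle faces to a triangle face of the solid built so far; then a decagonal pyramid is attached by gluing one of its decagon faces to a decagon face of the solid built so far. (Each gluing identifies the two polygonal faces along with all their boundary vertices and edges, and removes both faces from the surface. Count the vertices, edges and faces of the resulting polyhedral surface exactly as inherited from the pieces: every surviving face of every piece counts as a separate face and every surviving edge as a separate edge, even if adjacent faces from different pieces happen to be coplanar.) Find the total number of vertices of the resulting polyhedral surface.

32

A dodecagonal bipyramid: V=14, E=36, F=24.
Attach a decagonal antiprism (V=20, E=40, F=22) along a 3-gon: merge 3 vertices and 3 edges, delete both glued faces → V=31, E=73, F=44.
Attach a decagonal pyramid (V=11, E=20, F=11) along a 10-gon: merge 10 vertices and 10 edges, delete both glued faces → V=32, E=83, F=53.
Check: V − E + F = 32 − 83 + 53 = 2.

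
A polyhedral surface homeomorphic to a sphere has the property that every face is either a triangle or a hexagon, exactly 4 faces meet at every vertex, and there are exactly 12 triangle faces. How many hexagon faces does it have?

Let x be the number of hexagons; then F = 12 + x.
Edge–face incidences: 2E = 3·12 + 6·x = 36 + 6x.
Every vertex has degree 4, so 4V = 2E.
Euler: V − E + F = 2 ⇒ (2E)/4 − E + (12 + x) = 2.
Multiply by 8: 2·(2E) − 4·(2E) + 8·(12 + x) = 16, i.e. 96 + 8x − 2·(36 + 6x) = 16.
Collecting terms: −4x + 24 = 16, so −4x = −8, so x = 2.
Then 2E = 36 + 6·2 = 48, so E = 24, V = 2E/4 = 12, F = 12 + 2 = 14.

2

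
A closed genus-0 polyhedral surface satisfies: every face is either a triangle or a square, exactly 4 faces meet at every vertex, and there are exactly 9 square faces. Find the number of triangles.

Let x be the number of triangles; then F = 9 + x.
Edge–face incidences: 2E = 4·9 + 3·x = 36 + 3x.
Every vertex has degree 4, so 4V = 2E.
Euler: V − E + F = 2 ⇒ (2E)/4 − E + (9 + x) = 2.
Multiply by 8: 2·(2E) − 4·(2E) + 8·(9 + x) = 16, i.e. 72 + 8x − 2·(36 + 3x) = 16.
Collecting terms: 2x = 16, so x = 8.
Then 2E = 36 + 3·8 = 60, so E = 30, V = 2E/4 = 15, F = 9 + 8 = 17.

8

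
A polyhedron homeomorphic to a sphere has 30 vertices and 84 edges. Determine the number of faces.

Here V − E + F = 2.
F = 2 − V + E = 2 − 30 + 84 = 56.

56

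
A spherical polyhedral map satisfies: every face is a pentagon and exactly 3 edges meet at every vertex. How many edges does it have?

Each face has 5 edges and each edge borders two faces, so 2E = 5F.
Each vertex has degree 3, so 3V = 2E and hence V = 5F/3.
Euler: V − E + F = 2 ⇒ (5F/3) − (5F/2) + F = 2.
Multiply by 6: (10 − 15 + 6)F = 12, i.e. 1F = 12.
So F = 12, E = 5·12/2 = 30, V = 5·12/3 = 20.

30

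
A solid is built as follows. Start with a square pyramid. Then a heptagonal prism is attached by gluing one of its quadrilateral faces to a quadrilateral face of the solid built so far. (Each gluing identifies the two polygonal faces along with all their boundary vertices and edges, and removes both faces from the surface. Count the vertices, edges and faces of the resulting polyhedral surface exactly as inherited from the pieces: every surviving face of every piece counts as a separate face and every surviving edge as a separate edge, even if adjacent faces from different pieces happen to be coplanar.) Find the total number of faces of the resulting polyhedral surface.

12

A square pyramid: V=5, E=8, F=5.
Attach a heptagonal prism (V=14, E=21, F=9) along a 4-gon: merge 4 vertices and 4 edges, delete both glued faces → V=15, E=25, F=12.
Check: V − E + F = 15 − 25 + 12 = 2.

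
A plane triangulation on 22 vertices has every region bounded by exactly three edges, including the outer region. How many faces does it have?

In a plane triangulation 3F = 2E and V − E + F = 2, so F = 2V − 4 = 2·22 − 4 = 40.

40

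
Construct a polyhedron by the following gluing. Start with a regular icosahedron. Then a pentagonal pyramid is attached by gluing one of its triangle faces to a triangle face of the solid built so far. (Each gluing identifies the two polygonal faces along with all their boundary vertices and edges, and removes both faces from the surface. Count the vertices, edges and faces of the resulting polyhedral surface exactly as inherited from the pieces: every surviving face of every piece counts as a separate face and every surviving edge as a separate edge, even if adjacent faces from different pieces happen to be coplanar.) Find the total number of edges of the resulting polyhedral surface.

37

A regular icosahedron: V=12, E=30, F=20.
Attach a pentagonal pyramid (V=6, E=10, F=6) along a 3-gon: merge 3 vertices and 3 edges, delete both glued faces → V=15, E=37, F=24.
Check: V − E + F = 15 − 37 + 24 = 2.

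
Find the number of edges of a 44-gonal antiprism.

An antiprism on an n-gon has two n-gon caps and 2n triangles: V = 2·44 = 88, E = 4·44 = 176, F = 2·44 + 2 = 90.

176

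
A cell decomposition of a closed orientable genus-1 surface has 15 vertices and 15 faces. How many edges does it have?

For a closed orientable surface of genus 1, χ = 2 − 2·1 = 0.
E = V + F − (0) = 15 + 15 − (0) = 30.

30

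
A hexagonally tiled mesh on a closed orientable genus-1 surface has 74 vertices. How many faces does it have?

χ = 2 − 2·1 = 0, and every face is a hexagon so 6F = 2E.
V − E + F = 0 with E = 6F/2 gives 74 − (6/2 − 1)·F = 0, so F = 37 and E = 111.

37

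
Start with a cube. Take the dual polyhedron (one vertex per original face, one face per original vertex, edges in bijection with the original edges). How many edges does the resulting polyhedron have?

12

The base solid has V = 8, E = 12, F = 6.
The dual swaps V and F and preserves E: V′ = F = 6, E′ = E = 12, F′ = V = 8.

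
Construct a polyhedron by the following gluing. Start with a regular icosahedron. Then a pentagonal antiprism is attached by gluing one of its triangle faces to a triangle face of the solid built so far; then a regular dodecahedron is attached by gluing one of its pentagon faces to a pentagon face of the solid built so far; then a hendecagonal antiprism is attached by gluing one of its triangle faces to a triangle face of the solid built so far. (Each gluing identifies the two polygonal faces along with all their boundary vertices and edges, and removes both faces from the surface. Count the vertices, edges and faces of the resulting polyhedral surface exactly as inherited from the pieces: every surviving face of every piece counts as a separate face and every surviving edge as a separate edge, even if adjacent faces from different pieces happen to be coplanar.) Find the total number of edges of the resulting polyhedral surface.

A regular icosahedron: V=12, E=30, F=20.
Attach a pentagonal antiprism (V=10, E=20, F=12) along a 3-gon: merge 3 vertices and 3 edges, delete both glued faces → V=19, E=47, F=30.
Attach a regular dodecahedron (V=20, E=30, F=12) along a 5-gon: merge 5 vertices and 5 edges, delete both glued faces → V=34, E=72, F=40.
Attach a hendecagonal antiprism (V=22, E=44, F=24) along a 3-gon: merge 3 vertices and 3 edges, delete both glued faces → V=53, E=113, F=62.
Check: V − E + F = 53 − 113 + 62 = 2.

113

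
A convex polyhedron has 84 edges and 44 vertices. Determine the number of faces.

42

Here V − E + F = 2.
F = 2 − V + E = 2 − 44 + 84 = 42.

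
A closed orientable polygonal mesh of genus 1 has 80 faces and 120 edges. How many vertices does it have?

40

For a closed orientable surface of genus 1, χ = 2 − 2·1 = 0.
V = 0 + E − F = 0 + 120 − 80 = 40.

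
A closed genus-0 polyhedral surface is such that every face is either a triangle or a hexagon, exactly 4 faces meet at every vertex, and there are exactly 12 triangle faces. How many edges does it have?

24

Let x be the number of hexagons; then F = 12 + x.
Edge–face incidences: 2E = 3·12 + 6·x = 36 + 6x.
Every vertex has degree 4, so 4V = 2E.
Euler: V − E + F = 2 ⇒ (2E)/4 − E + (12 + x) = 2.
Multiply by 8: 2·(2E) − 4·(2E) + 8·(12 + x) = 16, i.e. 96 + 8x − 2·(36 + 6x) = 16.
Collecting terms: −4x + 24 = 16, so −4x = −8, so x = 2.
Then 2E = 36 + 6·2 = 48, so E = 24, V = 2E/4 = 12, F = 12 + 2 = 14.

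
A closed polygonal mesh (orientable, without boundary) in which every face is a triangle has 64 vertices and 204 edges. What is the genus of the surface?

3

Every face is a triangle and each edge borders two faces, so 3F = 2·204, giving F = 136.
χ = V − E + F = 64 − 204 + 136 = -4.
For a closed orientable surface χ = 2 − 2g, so g = (2 − (-4))/2 = 3.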